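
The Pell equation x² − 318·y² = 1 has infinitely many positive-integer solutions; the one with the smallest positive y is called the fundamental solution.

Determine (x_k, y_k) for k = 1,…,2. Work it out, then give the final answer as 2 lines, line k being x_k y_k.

107 6
22897 1284

√318 = [17; 1,4,1,34, …], period ℓ=4 (even) → k=3
step 0: (17, 1)  from 17·(1,0) + (0,1)
step 1: (18, 1)  from 1·(17,1) + (1,0)
step 2: (89, 5)  from 4·(18,1) + (17,1)
step 3: (107, 6)  from 1·(89,5) + (18,1)
(x₁, y₁) = (107, 6);  107² − 318·6² = 1 ✓
(x_2, y_2) = (107·107 + 318·6·6, 107·6 + 6·107) = (22897, 1284)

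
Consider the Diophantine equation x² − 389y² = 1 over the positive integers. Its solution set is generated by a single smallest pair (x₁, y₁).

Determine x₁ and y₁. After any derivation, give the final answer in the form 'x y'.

3287049 166660

√389 → a₀=19, period (1,2,1,1,1,1,2,1,38); ℓ=9 odd so k=17
step 0: (19, 1)  from 19·(1,0) + (0,1)
step 1: (20, 1)  from 1·(19,1) + (1,0)
…
step 3: (79, 4)  from 1·(59,3) + (20,1)
…
step 5: (217, 11)  from 1·(138,7) + (79,4)
…
step 8: (1282, 65)  from 1·(927,47) + (355,18)
step 9: (49643, 2517)  from 38·(1282,65) + (927,47)
…
step 14: (556329, 28207)  from 1·(353911,17944) + (202418,10263)
…
step 16: (2376809, 120509)  from 2·(910240,46151) + (556329,28207)
step 17: (3287049, 166660)  from 1·(2376809,120509) + (910240,46151)
→ (3287049, 166660).  Check: 3287049²=10804691128401, 389·166660²=10804691128400, difference 1.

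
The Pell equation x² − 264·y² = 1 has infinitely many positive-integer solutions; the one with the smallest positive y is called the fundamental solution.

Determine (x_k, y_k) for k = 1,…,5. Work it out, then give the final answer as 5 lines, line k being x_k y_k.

√264 → a₀=16, period (4,32); ℓ=2 even so k=1
i=0: a=16 ⇒ p=16, q=1
i=1: a=4 ⇒ p=65, q=4
(x₁, y₁) = (65, 4);  65² − 264·4² = 1 ✓
k=2:  x_2 = 65·65+264·4·4 = 8449,  y_2 = 65·4+4·65 = 520
k=3:  x_3 = 65·8449+264·4·520 = 1098305,  y_3 = 65·520+4·8449 = 67596
k=4:  x_4 = 65·1098305+264·4·67596 = 142771201,  y_4 = 65·67596+4·1098305 = 8786960
k=5:  x_5 = 65·142771201+264·4·8786960 = 18559157825,  y_5 = 65·8786960+4·142771201 = 1142237204

65 4
8449 520
1098305 67596
142771201 8786960
18559157825 1142237204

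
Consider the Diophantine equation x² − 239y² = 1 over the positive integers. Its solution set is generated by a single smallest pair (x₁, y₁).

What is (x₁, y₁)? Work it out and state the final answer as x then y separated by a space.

6195120 400729

√239 = [15; 2,5,1,2,4,15,4,2,1,5,2,30, …], period ℓ=12 (even) → k=11
a_0=15:  p_0=15·1+0=15,  q_0=15·0+1=1
…
a_3=1:  p_3=1·170+31=201,  q_3=1·11+2=13
…
a_6=15:  p_6=15·2489+572=37907,  q_6=15·161+37=2452
…
a_9=1:  p_9=1·346141+154117=500258,  q_9=1·22390+9969=32359
a_10=5:  p_10=5·500258+346141=2847431,  q_10=5·32359+22390=184185
a_11=2:  p_11=2·2847431+500258=6195120,  q_11=2·184185+32359=400729
fundamental: x₁=6195120, y₁=400729  (since 38379511814400 − 239·160583731441 = 1)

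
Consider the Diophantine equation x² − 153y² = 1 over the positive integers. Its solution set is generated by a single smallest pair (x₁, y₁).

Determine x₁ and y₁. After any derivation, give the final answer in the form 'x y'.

√153 → a₀=12, period (2,1,2,2,2,1,2,24); ℓ=8 even so k=7
step 0: (12, 1)  from 12·(1,0) + (0,1)
step 1: (25, 2)  from 2·(12,1) + (1,0)
step 2: (37, 3)  from 1·(25,2) + (12,1)
step 3: (99, 8)  from 2·(37,3) + (25,2)
…
step 5: (569, 46)  from 2·(235,19) + (99,8)
step 6: (804, 65)  from 1·(569,46) + (235,19)
step 7: (2177, 176)  from 2·(804,65) + (569,46)
→ (2177, 176).  Check: 2177²=4739329, 153·176²=4739328, difference 1.

2177 176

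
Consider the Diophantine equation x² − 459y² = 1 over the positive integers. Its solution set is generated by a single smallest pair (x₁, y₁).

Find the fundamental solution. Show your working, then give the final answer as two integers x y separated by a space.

√459 = [21; 2,2,1,4,21,4,1,2,2,42, …], period ℓ=10 (even) → k=9
step 0: (21, 1)  from 21·(1,0) + (0,1)
…
step 7: (75692, 3533)  from 1·(60695,2833) + (14997,700)
step 8: (212079, 9899)  from 2·(75692,3533) + (60695,2833)
step 9: (499850, 23331)  from 2·(212079,9899) + (75692,3533)
→ (499850, 23331).  Check: 499850²=249850022500, 459·23331²=249850022499, difference 1.

499850 23331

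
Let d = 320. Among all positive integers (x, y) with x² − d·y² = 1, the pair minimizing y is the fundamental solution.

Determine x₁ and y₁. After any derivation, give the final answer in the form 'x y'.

161 9

√320 → a₀=17, period (1,7,1,34); ℓ=4 even so k=3
step 0: (17, 1)  from 17·(1,0) + (0,1)
…
step 2: (143, 8)  from 7·(18,1) + (17,1)
step 3: (161, 9)  from 1·(143,8) + (18,1)
fundamental: x₁=161, y₁=9  (since 25921 − 320·81 = 1)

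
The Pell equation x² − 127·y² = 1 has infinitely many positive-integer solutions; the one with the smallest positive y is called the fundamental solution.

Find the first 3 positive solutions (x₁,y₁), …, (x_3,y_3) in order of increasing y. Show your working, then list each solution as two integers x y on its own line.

√127 = [11; 3,1,2,2,7,11,7,2,2,1,3,22, …], period ℓ=12 (even) → k=11
i=0: a=11 ⇒ p=11, q=1
…
i=2: a=1 ⇒ p=45, q=4
i=3: a=2 ⇒ p=124, q=11
i=4: a=2 ⇒ p=293, q=26
i=5: a=7 ⇒ p=2175, q=193
i=6: a=11 ⇒ p=24218, q=2149
i=7: a=7 ⇒ p=171701, q=15236
i=8: a=2 ⇒ p=367620, q=32621
i=9: a=2 ⇒ p=906941, q=80478
i=10: a=1 ⇒ p=1274561, q=113099
i=11: a=3 ⇒ p=4730624, q=419775
fundamental: x₁=4730624, y₁=419775  (since 22378803429376 − 127·176211050625 = 1)
n=2: (4730624,419775)∘(4730624,419775) = (4730624·4730624+127·419775·419775, 4730624·419775+419775·4730624) = (44757606858751,3971595379200)
n=3: (44757606858751,3971595379200)∘(4730624,419775) = (4730624·44757606858751+127·419775·3971595379200, 4730624·3971595379200+419775·44757606858751) = (423462818377139450624,37576248838264821825)

4730624 419775
44757606858751 3971595379200
423462818377139450624 37576248838264821825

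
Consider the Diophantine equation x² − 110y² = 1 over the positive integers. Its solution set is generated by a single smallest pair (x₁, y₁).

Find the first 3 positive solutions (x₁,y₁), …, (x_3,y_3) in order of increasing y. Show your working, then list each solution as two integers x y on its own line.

21 2
881 84
36981 3526

d=110: √d = [10; 2,20] (ℓ=2, even), read p_1/q_1
k=0  a_k=10  p_k/q_k = 10/1
k=1  a_k=2  p_k/q_k = 21/2
(x₁, y₁) = (21, 2);  21² − 110·2² = 1 ✓
n=2: (21,2)∘(21,2) = (21·21+110·2·2, 21·2+2·21) = (881,84)
n=3: (881,84)∘(21,2) = (21·881+110·2·84, 21·84+2·881) = (36981,3526)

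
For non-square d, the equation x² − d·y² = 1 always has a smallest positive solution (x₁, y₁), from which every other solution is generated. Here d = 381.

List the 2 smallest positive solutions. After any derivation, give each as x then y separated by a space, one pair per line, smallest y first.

√381 → a₀=19, period (1,1,12,1,1,38); ℓ=6 even so k=5
step 0: (19, 1)  from 19·(1,0) + (0,1)
step 1: (20, 1)  from 1·(19,1) + (1,0)
…
step 3: (488, 25)  from 12·(39,2) + (20,1)
step 4: (527, 27)  from 1·(488,25) + (39,2)
step 5: (1015, 52)  from 1·(527,27) + (488,25)
(x₁, y₁) = (1015, 52);  1015² − 381·52² = 1 ✓
n=2: (1015,52)∘(1015,52) = (1015·1015+381·52·52, 1015·52+52·1015) = (2060449,105560)

1015 52
2060449 105560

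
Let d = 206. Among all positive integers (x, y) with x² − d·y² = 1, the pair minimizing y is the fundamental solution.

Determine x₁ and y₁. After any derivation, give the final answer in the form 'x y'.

59535 4148

d=206: √d = [14; 2,1,5,14,5,1,2,28] (ℓ=8, even), read p_7/q_7
step 0: (14, 1)  from 14·(1,0) + (0,1)
step 1: (29, 2)  from 2·(14,1) + (1,0)
step 2: (43, 3)  from 1·(29,2) + (14,1)
…
step 5: (17539, 1222)  from 5·(3459,241) + (244,17)
step 6: (20998, 1463)  from 1·(17539,1222) + (3459,241)
step 7: (59535, 4148)  from 2·(20998,1463) + (17539,1222)
fundamental: x₁=59535, y₁=4148  (since 3544416225 − 206·17205904 = 1)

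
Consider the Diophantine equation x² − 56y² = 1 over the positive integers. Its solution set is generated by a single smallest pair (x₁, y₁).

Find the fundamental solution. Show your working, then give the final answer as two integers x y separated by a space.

d=56: √d = [7; 2,14] (ℓ=2, even), read p_1/q_1
step 0: (7, 1)  from 7·(1,0) + (0,1)
step 1: (15, 2)  from 2·(7,1) + (1,0)
(x₁, y₁) = (15, 2);  15² − 56·2² = 1 ✓

15 2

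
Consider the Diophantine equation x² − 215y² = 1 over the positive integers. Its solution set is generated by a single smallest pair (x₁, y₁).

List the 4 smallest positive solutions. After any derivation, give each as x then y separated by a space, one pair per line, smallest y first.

√215 → a₀=14, period (1,1,1,28); ℓ=4 even so k=3
i=0: a=14 ⇒ p=14, q=1
…
i=2: a=1 ⇒ p=29, q=2
i=3: a=1 ⇒ p=44, q=3
fundamental: x₁=44, y₁=3  (since 1936 − 215·9 = 1)
n=2: (44,3)∘(44,3) = (44·44+215·3·3, 44·3+3·44) = (3871,264)
n=3: (3871,264)∘(44,3) = (44·3871+215·3·264, 44·264+3·3871) = (340604,23229)
n=4: (340604,23229)∘(44,3) = (44·340604+215·3·23229, 44·23229+3·340604) = (29969281,2043888)

44 3
3871 264
340604 23229
29969281 2043888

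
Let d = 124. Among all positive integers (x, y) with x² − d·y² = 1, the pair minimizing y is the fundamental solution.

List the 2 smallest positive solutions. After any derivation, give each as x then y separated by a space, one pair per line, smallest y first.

√124 → a₀=11, period (7,2,1,1,1,…,2,7,22); ℓ=16 even so k=15
step 0: (11, 1)  from 11·(1,0) + (0,1)
step 1: (78, 7)  from 7·(11,1) + (1,0)
…
step 3: (245, 22)  from 1·(167,15) + (78,7)
step 4: (412, 37)  from 1·(245,22) + (167,15)
step 5: (657, 59)  from 1·(412,37) + (245,22)
step 6: (2383, 214)  from 3·(657,59) + (412,37)
step 7: (3040, 273)  from 1·(2383,214) + (657,59)
step 8: (14543, 1306)  from 4·(3040,273) + (2383,214)
…
step 10: (67292, 6043)  from 3·(17583,1579) + (14543,1306)
…
step 12: (152167, 13665)  from 1·(84875,7622) + (67292,6043)
step 13: (237042, 21287)  from 1·(152167,13665) + (84875,7622)
step 14: (626251, 56239)  from 2·(237042,21287) + (152167,13665)
step 15: (4620799, 414960)  from 7·(626251,56239) + (237042,21287)
(x₁, y₁) = (4620799, 414960);  4620799² − 124·414960² = 1 ✓
n=2: (4620799,414960)∘(4620799,414960) = (4620799·4620799+124·414960·414960, 4620799·414960+414960·4620799) = (42703566796801,3834893506080)

4620799 414960
42703566796801 3834893506080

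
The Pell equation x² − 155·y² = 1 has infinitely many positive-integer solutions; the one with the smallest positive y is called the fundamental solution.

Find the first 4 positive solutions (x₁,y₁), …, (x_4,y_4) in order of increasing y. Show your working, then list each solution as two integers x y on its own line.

[12; 2,4,2,24] for √155; ℓ=4 ⇒ convergent index 3
step 0: (12, 1)  from 12·(1,0) + (0,1)
…
step 2: (112, 9)  from 4·(25,2) + (12,1)
step 3: (249, 20)  from 2·(112,9) + (25,2)
fundamental: x₁=249, y₁=20  (since 62001 − 155·400 = 1)
n=2: (249,20)∘(249,20) = (249·249+155·20·20, 249·20+20·249) = (124001,9960)
n=3: (124001,9960)∘(249,20) = (249·124001+155·20·9960, 249·9960+20·124001) = (61752249,4960060)
n=4: (61752249,4960060)∘(249,20) = (249·61752249+155·20·4960060, 249·4960060+20·61752249) = (30752496001,2470099920)

249 20
124001 9960
61752249 4960060
30752496001 2470099920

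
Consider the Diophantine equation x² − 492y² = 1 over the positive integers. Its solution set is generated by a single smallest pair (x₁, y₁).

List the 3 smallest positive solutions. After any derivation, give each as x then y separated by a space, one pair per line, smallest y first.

[22; 5,1,1,10,1,1,5,44] for √492; ℓ=8 ⇒ convergent index 7
step 0: (22, 1)  from 22·(1,0) + (0,1)
step 1: (111, 5)  from 5·(22,1) + (1,0)
step 2: (133, 6)  from 1·(111,5) + (22,1)
step 3: (244, 11)  from 1·(133,6) + (111,5)
step 4: (2573, 116)  from 10·(244,11) + (133,6)
step 5: (2817, 127)  from 1·(2573,116) + (244,11)
step 6: (5390, 243)  from 1·(2817,127) + (2573,116)
step 7: (29767, 1342)  from 5·(5390,243) + (2817,127)
→ (29767, 1342).  Check: 29767²=886074289, 492·1342²=886074288, difference 1.
(x_2, y_2) = (29767·29767 + 492·1342·1342, 29767·1342 + 1342·29767) = (1772148577, 79894628)
(x_3, y_3) = (29767·1772148577 + 492·1342·79894628, 29767·79894628 + 1342·1772148577) = (105503093353351, 4756446782010)

29767 1342
1772148577 79894628
105503093353351 4756446782010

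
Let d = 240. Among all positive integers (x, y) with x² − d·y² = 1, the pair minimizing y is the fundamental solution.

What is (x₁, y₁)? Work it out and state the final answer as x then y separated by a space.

31 2

√240 = [15; 2,30, …], period ℓ=2 (even) → k=1
step 0: (15, 1)  from 15·(1,0) + (0,1)
step 1: (31, 2)  from 2·(15,1) + (1,0)
fundamental: x₁=31, y₁=2  (since 961 − 240·4 = 1)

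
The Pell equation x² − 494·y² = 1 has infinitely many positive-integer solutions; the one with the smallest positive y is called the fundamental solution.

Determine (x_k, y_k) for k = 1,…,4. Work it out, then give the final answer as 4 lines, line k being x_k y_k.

73035 3286
10668222449 479986020
1558307253052395 70111557938114
227621940442695115201 10241195267540325960

[22; 4,2,2,1,2,1,2,2,4,44] for √494; ℓ=10 ⇒ convergent index 9
k=0  a_k=22  p_k/q_k = 22/1
…
k=2  a_k=2  p_k/q_k = 200/9
k=3  a_k=2  p_k/q_k = 489/22
k=4  a_k=1  p_k/q_k = 689/31
…
k=6  a_k=1  p_k/q_k = 2556/115
…
k=8  a_k=2  p_k/q_k = 16514/743
k=9  a_k=4  p_k/q_k = 73035/3286
(x₁, y₁) = (73035, 3286);  73035² − 494·3286² = 1 ✓
(73035+3286√494)^2 = 10668222449 + 479986020√494
(73035+3286√494)^3 = 1558307253052395 + 70111557938114√494
(73035+3286√494)^4 = 227621940442695115201 + 10241195267540325960√494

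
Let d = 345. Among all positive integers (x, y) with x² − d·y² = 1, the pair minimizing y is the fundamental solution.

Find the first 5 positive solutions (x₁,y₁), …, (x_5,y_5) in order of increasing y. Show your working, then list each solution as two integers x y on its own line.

[18; 1,1,2,1,6,1,2,1,1,36] for √345; ℓ=10 ⇒ convergent index 9
step 0: (18, 1)  from 18·(1,0) + (0,1)
step 1: (19, 1)  from 1·(18,1) + (1,0)
step 2: (37, 2)  from 1·(19,1) + (18,1)
step 3: (93, 5)  from 2·(37,2) + (19,1)
step 4: (130, 7)  from 1·(93,5) + (37,2)
step 5: (873, 47)  from 6·(130,7) + (93,5)
…
step 7: (2879, 155)  from 2·(1003,54) + (873,47)
step 8: (3882, 209)  from 1·(2879,155) + (1003,54)
step 9: (6761, 364)  from 1·(3882,209) + (2879,155)
(x₁, y₁) = (6761, 364);  6761² − 345·364² = 1 ✓
(6761+364√345)^2 = 91422241 + 4922008√345
(6761+364√345)^3 = 1236211536041 + 66555391812√345
(6761+364√345)^4 = 16716052298924161 + 899962003159856√345
(6761+364√345)^5 = 226034457949840969001 + 12169286140172181020√345

6761 364
91422241 4922008
1236211536041 66555391812
16716052298924161 899962003159856
226034457949840969001 12169286140172181020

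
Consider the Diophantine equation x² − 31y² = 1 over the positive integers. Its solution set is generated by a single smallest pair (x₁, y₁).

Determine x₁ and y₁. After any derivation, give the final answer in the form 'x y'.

d=31: √d = [5; 1,1,3,5,3,1,1,10] (ℓ=8, even), read p_7/q_7
k=0  a_k=5  p_k/q_k = 5/1
…
k=4  a_k=5  p_k/q_k = 206/37
k=5  a_k=3  p_k/q_k = 657/118
k=6  a_k=1  p_k/q_k = 863/155
k=7  a_k=1  p_k/q_k = 1520/273
(x₁, y₁) = (1520, 273);  1520² − 31·273² = 1 ✓

1520 273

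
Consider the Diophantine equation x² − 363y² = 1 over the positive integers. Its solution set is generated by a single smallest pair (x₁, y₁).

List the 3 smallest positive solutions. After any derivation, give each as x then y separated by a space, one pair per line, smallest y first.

362 19
262087 13756
189750626 9959325

d=363: √d = [19; 19,38] (ℓ=2, even), read p_1/q_1
i=0: a=19 ⇒ p=19, q=1
i=1: a=19 ⇒ p=362, q=19
(x₁, y₁) = (362, 19);  362² − 363·19² = 1 ✓
(362+19√363)^2 = 262087 + 13756√363
(362+19√363)^3 = 189750626 + 9959325√363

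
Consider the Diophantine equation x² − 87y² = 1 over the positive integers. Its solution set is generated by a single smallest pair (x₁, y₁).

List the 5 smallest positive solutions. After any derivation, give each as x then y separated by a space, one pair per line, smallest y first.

√87 = [9; 3,18, …], period ℓ=2 (even) → k=1
k=0  a_k=9  p_k/q_k = 9/1
k=1  a_k=3  p_k/q_k = 28/3
→ (28, 3).  Check: 28²=784, 87·3²=783, difference 1.
n=2: (28,3)∘(28,3) = (28·28+87·3·3, 28·3+3·28) = (1567,168)
n=3: (1567,168)∘(28,3) = (28·1567+87·3·168, 28·168+3·1567) = (87724,9405)
n=4: (87724,9405)∘(28,3) = (28·87724+87·3·9405, 28·9405+3·87724) = (4910977,526512)
n=5: (4910977,526512)∘(28,3) = (28·4910977+87·3·526512, 28·526512+3·4910977) = (274926988,29475267)

28 3
1567 168
87724 9405
4910977 526512
274926988 29475267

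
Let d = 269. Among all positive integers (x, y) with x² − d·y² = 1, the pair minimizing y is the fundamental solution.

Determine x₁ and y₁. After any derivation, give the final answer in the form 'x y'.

13449 820

√269 = [16; 2,2,32, …], period ℓ=3 (odd) → k=5
a_0=16:  p_0=16·1+0=16,  q_0=16·0+1=1
…
a_2=2:  p_2=2·33+16=82,  q_2=2·2+1=5
…
a_4=2:  p_4=2·2657+82=5396,  q_4=2·162+5=329
a_5=2:  p_5=2·5396+2657=13449,  q_5=2·329+162=820
→ (13449, 820).  Check: 13449²=180875601, 269·820²=180875600, difference 1.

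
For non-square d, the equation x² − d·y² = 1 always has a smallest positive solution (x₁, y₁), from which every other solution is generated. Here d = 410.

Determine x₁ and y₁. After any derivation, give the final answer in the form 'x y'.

81 4

√410 → a₀=20, period (4,40); ℓ=2 even so k=1
a_0=20:  p_0=20·1+0=20,  q_0=20·0+1=1
a_1=4:  p_1=4·20+1=81,  q_1=4·1+0=4
→ (81, 4).  Check: 81²=6561, 410·4²=6560, difference 1.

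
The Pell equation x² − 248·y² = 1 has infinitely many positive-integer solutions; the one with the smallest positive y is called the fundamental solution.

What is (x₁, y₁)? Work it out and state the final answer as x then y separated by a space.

63 4

[15; 1,2,1,30] for √248; ℓ=4 ⇒ convergent index 3
step 0: (15, 1)  from 15·(1,0) + (0,1)
step 1: (16, 1)  from 1·(15,1) + (1,0)
step 2: (47, 3)  from 2·(16,1) + (15,1)
step 3: (63, 4)  from 1·(47,3) + (16,1)
fundamental: x₁=63, y₁=4  (since 3969 − 248·16 = 1)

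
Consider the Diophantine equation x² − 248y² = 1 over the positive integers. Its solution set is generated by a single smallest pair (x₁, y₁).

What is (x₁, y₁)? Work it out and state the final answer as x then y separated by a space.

63 4

d=248: √d = [15; 1,2,1,30] (ℓ=4, even), read p_3/q_3
step 0: (15, 1)  from 15·(1,0) + (0,1)
…
step 2: (47, 3)  from 2·(16,1) + (15,1)
step 3: (63, 4)  from 1·(47,3) + (16,1)
(x₁, y₁) = (63, 4);  63² − 248·4² = 1 ✓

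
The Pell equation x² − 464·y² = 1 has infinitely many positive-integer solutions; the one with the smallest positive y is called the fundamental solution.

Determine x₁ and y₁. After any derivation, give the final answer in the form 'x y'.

9801 455

d=464: √d = [21; 1,1,5,1,1,1,5,1,1,42] (ℓ=10, even), read p_9/q_9
step 0: (21, 1)  from 21·(1,0) + (0,1)
step 1: (22, 1)  from 1·(21,1) + (1,0)
step 2: (43, 2)  from 1·(22,1) + (21,1)
…
step 4: (280, 13)  from 1·(237,11) + (43,2)
step 5: (517, 24)  from 1·(280,13) + (237,11)
step 6: (797, 37)  from 1·(517,24) + (280,13)
…
step 8: (5299, 246)  from 1·(4502,209) + (797,37)
step 9: (9801, 455)  from 1·(5299,246) + (4502,209)
→ (9801, 455).  Check: 9801²=96059601, 464·455²=96059600, difference 1.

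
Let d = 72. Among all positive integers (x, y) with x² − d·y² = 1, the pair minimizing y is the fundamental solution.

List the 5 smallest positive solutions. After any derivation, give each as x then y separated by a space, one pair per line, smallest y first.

17 2
577 68
19601 2310
665857 78472
22619537 2665738

√72 = [8; 2,16, …], period ℓ=2 (even) → k=1
i=0: a=8 ⇒ p=8, q=1
i=1: a=2 ⇒ p=17, q=2
→ (17, 2).  Check: 17²=289, 72·2²=288, difference 1.
(x_2, y_2) = (17·17 + 72·2·2, 17·2 + 2·17) = (577, 68)
(x_3, y_3) = (17·577 + 72·2·68, 17·68 + 2·577) = (19601, 2310)
(x_4, y_4) = (17·19601 + 72·2·2310, 17·2310 + 2·19601) = (665857, 78472)
(x_5, y_5) = (17·665857 + 72·2·78472, 17·78472 + 2·665857) = (22619537, 2665738)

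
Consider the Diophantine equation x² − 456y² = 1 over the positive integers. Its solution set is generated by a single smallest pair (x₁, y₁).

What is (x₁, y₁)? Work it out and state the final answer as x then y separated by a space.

1025 48

d=456: √d = [21; 2,1,4,1,2,42] (ℓ=6, even), read p_5/q_5
step 0: (21, 1)  from 21·(1,0) + (0,1)
step 1: (43, 2)  from 2·(21,1) + (1,0)
…
step 3: (299, 14)  from 4·(64,3) + (43,2)
step 4: (363, 17)  from 1·(299,14) + (64,3)
step 5: (1025, 48)  from 2·(363,17) + (299,14)
fundamental: x₁=1025, y₁=48  (since 1050625 − 456·2304 = 1)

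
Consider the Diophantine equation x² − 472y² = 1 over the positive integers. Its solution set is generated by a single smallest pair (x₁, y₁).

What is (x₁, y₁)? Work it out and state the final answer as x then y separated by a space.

[21; 1,2,1,1,1,…,2,1,42] for √472; ℓ=14 ⇒ convergent index 13
a_0=21:  p_0=21·1+0=21,  q_0=21·0+1=1
a_1=1:  p_1=1·21+1=22,  q_1=1·1+0=1
a_2=2:  p_2=2·22+21=65,  q_2=2·1+1=3
a_3=1:  p_3=1·65+22=87,  q_3=1·3+1=4
a_4=1:  p_4=1·87+65=152,  q_4=1·4+3=7
a_5=1:  p_5=1·152+87=239,  q_5=1·7+4=11
a_6=4:  p_6=4·239+152=1108,  q_6=4·11+7=51
a_7=5:  p_7=5·1108+239=5779,  q_7=5·51+11=266
a_8=4:  p_8=4·5779+1108=24224,  q_8=4·266+51=1115
a_9=1:  p_9=1·24224+5779=30003,  q_9=1·1115+266=1381
a_10=1:  p_10=1·30003+24224=54227,  q_10=1·1381+1115=2496
a_11=1:  p_11=1·54227+30003=84230,  q_11=1·2496+1381=3877
a_12=2:  p_12=2·84230+54227=222687,  q_12=2·3877+2496=10250
a_13=1:  p_13=1·222687+84230=306917,  q_13=1·10250+3877=14127
fundamental: x₁=306917, y₁=14127  (since 94198044889 − 472·199572129 = 1)

306917 14127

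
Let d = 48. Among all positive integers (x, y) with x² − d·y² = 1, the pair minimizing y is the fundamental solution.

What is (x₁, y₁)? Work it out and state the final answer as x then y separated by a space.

√48 = [6; 1,12, …], period ℓ=2 (even) → k=1
a_0=6:  p_0=6·1+0=6,  q_0=6·0+1=1
a_1=1:  p_1=1·6+1=7,  q_1=1·1+0=1
fundamental: x₁=7, y₁=1  (since 49 − 48·1 = 1)

7 1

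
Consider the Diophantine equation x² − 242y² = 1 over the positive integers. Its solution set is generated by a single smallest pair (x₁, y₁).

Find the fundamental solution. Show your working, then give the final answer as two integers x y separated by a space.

19601 1260

√242 = [15; 1,1,3,1,14,1,3,1,1,30, …], period ℓ=10 (even) → k=9
i=0: a=15 ⇒ p=15, q=1
…
i=2: a=1 ⇒ p=31, q=2
i=3: a=3 ⇒ p=109, q=7
i=4: a=1 ⇒ p=140, q=9
i=5: a=14 ⇒ p=2069, q=133
i=6: a=1 ⇒ p=2209, q=142
…
i=8: a=1 ⇒ p=10905, q=701
i=9: a=1 ⇒ p=19601, q=1260
→ (19601, 1260).  Check: 19601²=384199201, 242·1260²=384199200, difference 1.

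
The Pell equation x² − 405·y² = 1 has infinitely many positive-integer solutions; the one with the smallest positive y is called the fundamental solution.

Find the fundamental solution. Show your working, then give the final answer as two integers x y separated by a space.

[20; 8,40] for √405; ℓ=2 ⇒ convergent index 1
i=0: a=20 ⇒ p=20, q=1
i=1: a=8 ⇒ p=161, q=8
→ (161, 8).  Check: 161²=25921, 405·8²=25920, difference 1.

161 8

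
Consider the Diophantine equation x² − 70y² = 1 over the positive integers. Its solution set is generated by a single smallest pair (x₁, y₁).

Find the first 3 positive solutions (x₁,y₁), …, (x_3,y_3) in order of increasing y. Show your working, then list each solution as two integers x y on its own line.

d=70: √d = [8; 2,1,2,1,2,16] (ℓ=6, even), read p_5/q_5
a_0=8:  p_0=8·1+0=8,  q_0=8·0+1=1
…
a_2=1:  p_2=1·17+8=25,  q_2=1·2+1=3
a_3=2:  p_3=2·25+17=67,  q_3=2·3+2=8
a_4=1:  p_4=1·67+25=92,  q_4=1·8+3=11
a_5=2:  p_5=2·92+67=251,  q_5=2·11+8=30
(x₁, y₁) = (251, 30);  251² − 70·30² = 1 ✓
(251+30√70)^2 = 126001 + 15060√70
(251+30√70)^3 = 63252251 + 7560090√70

251 30
126001 15060
63252251 7560090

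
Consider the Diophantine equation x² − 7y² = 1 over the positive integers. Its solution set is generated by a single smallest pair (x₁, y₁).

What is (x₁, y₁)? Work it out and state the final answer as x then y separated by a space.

√7 = [2; 1,1,1,4, …], period ℓ=4 (even) → k=3
k=0  a_k=2  p_k/q_k = 2/1
k=1  a_k=1  p_k/q_k = 3/1
k=2  a_k=1  p_k/q_k = 5/2
k=3  a_k=1  p_k/q_k = 8/3
→ (8, 3).  Check: 8²=64, 7·3²=63, difference 1.

8 3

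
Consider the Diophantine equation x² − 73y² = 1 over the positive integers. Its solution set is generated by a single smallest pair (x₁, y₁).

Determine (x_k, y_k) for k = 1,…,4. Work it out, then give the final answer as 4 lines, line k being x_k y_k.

[8; 1,1,5,5,1,1,16] for √73; ℓ=7 ⇒ convergent index 13
i=0: a=8 ⇒ p=8, q=1
…
i=2: a=1 ⇒ p=17, q=2
i=3: a=5 ⇒ p=94, q=11
…
i=5: a=1 ⇒ p=581, q=68
i=6: a=1 ⇒ p=1068, q=125
i=7: a=16 ⇒ p=17669, q=2068
i=8: a=1 ⇒ p=18737, q=2193
i=9: a=1 ⇒ p=36406, q=4261
i=10: a=5 ⇒ p=200767, q=23498
…
i=12: a=1 ⇒ p=1241008, q=145249
i=13: a=1 ⇒ p=2281249, q=267000
(x₁, y₁) = (2281249, 267000);  2281249² − 73·267000² = 1 ✓
n=2: (2281249,267000)∘(2281249,267000) = (2281249·2281249+73·267000·267000, 2281249·267000+267000·2281249) = (10408194000001,1218186966000)
n=3: (10408194000001,1218186966000)∘(2281249,267000) = (2281249·10408194000001+73·267000·1218186966000, 2281249·1218186966000+267000·10408194000001) = (47487364308614281249,5557975596000801000)
n=4: (47487364308614281249,5557975596000801000)∘(2281249,267000) = (2281249·47487364308614281249+73·267000·5557975596000801000, 2281249·5557975596000801000+267000·47487364308614281249) = (216661004683313632776000001,25358252540801244373932000)

2281249 267000
10408194000001 1218186966000
47487364308614281249 5557975596000801000
216661004683313632776000001 25358252540801244373932000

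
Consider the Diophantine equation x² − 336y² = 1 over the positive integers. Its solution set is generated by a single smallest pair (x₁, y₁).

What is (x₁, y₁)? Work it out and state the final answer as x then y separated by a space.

55 3

[18; 3,36] for √336; ℓ=2 ⇒ convergent index 1
i=0: a=18 ⇒ p=18, q=1
i=1: a=3 ⇒ p=55, q=3
(x₁, y₁) = (55, 3);  55² − 336·3² = 1 ✓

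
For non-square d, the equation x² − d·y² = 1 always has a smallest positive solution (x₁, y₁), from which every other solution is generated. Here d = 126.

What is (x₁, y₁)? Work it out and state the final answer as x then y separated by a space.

449 40

√126 → a₀=11, period (4,2,4,22); ℓ=4 even so k=3
k=0  a_k=11  p_k/q_k = 11/1
…
k=2  a_k=2  p_k/q_k = 101/9
k=3  a_k=4  p_k/q_k = 449/40
fundamental: x₁=449, y₁=40  (since 201601 − 126·1600 = 1)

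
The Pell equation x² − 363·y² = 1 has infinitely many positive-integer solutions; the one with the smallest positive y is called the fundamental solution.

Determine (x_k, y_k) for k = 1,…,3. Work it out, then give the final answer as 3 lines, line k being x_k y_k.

[19; 19,38] for √363; ℓ=2 ⇒ convergent index 1
a_0=19:  p_0=19·1+0=19,  q_0=19·0+1=1
a_1=19:  p_1=19·19+1=362,  q_1=19·1+0=19
fundamental: x₁=362, y₁=19  (since 131044 − 363·361 = 1)
(362+19√363)^2 = 262087 + 13756√363
(362+19√363)^3 = 189750626 + 9959325√363

362 19
262087 13756
189750626 9959325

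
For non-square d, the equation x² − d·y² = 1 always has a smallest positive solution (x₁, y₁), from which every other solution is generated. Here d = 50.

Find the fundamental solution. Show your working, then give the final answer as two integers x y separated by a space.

√50 → a₀=7, period (14); ℓ=1 odd so k=1
i=0: a=7 ⇒ p=7, q=1
i=1: a=14 ⇒ p=99, q=14
→ (99, 14).  Check: 99²=9801, 50·14²=9800, difference 1.

99 14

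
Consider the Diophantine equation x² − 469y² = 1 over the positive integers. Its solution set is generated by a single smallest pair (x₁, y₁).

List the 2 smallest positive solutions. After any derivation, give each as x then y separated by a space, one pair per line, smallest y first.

√469 → a₀=21, period (1,1,1,10,6,10,1,1,1,42); ℓ=10 even so k=9
k=0  a_k=21  p_k/q_k = 21/1
…
k=2  a_k=1  p_k/q_k = 43/2
…
k=5  a_k=6  p_k/q_k = 4223/195
…
k=8  a_k=1  p_k/q_k = 90069/4159
k=9  a_k=1  p_k/q_k = 137215/6336
fundamental: x₁=137215, y₁=6336  (since 18827956225 − 469·40144896 = 1)
k=2:  x_2 = 137215·137215+469·6336·6336 = 37655912449,  y_2 = 137215·6336+6336·137215 = 1738788480

137215 6336
37655912449 1738788480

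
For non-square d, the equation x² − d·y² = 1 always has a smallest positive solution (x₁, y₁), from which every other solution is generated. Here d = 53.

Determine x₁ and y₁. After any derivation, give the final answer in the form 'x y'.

66249 9100

√53 → a₀=7, period (3,1,1,3,14); ℓ=5 odd so k=9
a_0=7:  p_0=7·1+0=7,  q_0=7·0+1=1
a_1=3:  p_1=3·7+1=22,  q_1=3·1+0=3
a_2=1:  p_2=1·22+7=29,  q_2=1·3+1=4
…
a_4=3:  p_4=3·51+29=182,  q_4=3·7+4=25
…
a_6=3:  p_6=3·2599+182=7979,  q_6=3·357+25=1096
a_7=1:  p_7=1·7979+2599=10578,  q_7=1·1096+357=1453
a_8=1:  p_8=1·10578+7979=18557,  q_8=1·1453+1096=2549
a_9=3:  p_9=3·18557+10578=66249,  q_9=3·2549+1453=9100
→ (66249, 9100).  Check: 66249²=4388930001, 53·9100²=4388930000, difference 1.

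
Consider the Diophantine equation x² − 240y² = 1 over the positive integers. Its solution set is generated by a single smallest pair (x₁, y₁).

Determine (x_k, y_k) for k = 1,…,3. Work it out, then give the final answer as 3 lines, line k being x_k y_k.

√240 = [15; 2,30, …], period ℓ=2 (even) → k=1
i=0: a=15 ⇒ p=15, q=1
i=1: a=2 ⇒ p=31, q=2
→ (31, 2).  Check: 31²=961, 240·2²=960, difference 1.
(x_2, y_2) = (31·31 + 240·2·2, 31·2 + 2·31) = (1921, 124)
(x_3, y_3) = (31·1921 + 240·2·124, 31·124 + 2·1921) = (119071, 7686)

31 2
1921 124
119071 7686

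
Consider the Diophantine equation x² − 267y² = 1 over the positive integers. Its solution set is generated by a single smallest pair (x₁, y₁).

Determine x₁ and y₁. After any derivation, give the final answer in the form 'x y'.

d=267: √d = [16; 2,1,15,1,2,32] (ℓ=6, even), read p_5/q_5
a_0=16:  p_0=16·1+0=16,  q_0=16·0+1=1
a_1=2:  p_1=2·16+1=33,  q_1=2·1+0=2
a_2=1:  p_2=1·33+16=49,  q_2=1·2+1=3
a_3=15:  p_3=15·49+33=768,  q_3=15·3+2=47
a_4=1:  p_4=1·768+49=817,  q_4=1·47+3=50
a_5=2:  p_5=2·817+768=2402,  q_5=2·50+47=147
(x₁, y₁) = (2402, 147);  2402² − 267·147² = 1 ✓

2402 147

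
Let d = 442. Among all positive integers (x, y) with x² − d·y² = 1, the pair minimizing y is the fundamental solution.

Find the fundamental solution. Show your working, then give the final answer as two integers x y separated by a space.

883 42

d=442: √d = [21; 42] (ℓ=1, odd), read p_1/q_1
i=0: a=21 ⇒ p=21, q=1
i=1: a=42 ⇒ p=883, q=42
(x₁, y₁) = (883, 42);  883² − 442·42² = 1 ✓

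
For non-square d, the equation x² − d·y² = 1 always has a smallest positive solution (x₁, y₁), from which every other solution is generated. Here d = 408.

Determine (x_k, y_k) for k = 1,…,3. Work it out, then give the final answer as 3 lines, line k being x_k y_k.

101 5
20401 1010
4120901 204015

d=408: √d = [20; 5,40] (ℓ=2, even), read p_1/q_1
step 0: (20, 1)  from 20·(1,0) + (0,1)
step 1: (101, 5)  from 5·(20,1) + (1,0)
→ (101, 5).  Check: 101²=10201, 408·5²=10200, difference 1.
(101+5√408)^2 = 20401 + 1010√408
(101+5√408)^3 = 4120901 + 204015√408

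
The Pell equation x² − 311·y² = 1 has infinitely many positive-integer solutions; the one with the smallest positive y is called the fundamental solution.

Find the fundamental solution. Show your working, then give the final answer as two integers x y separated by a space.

[17; 1,1,1,2,1,…,1,1,34] for √311; ℓ=16 ⇒ convergent index 15
step 0: (17, 1)  from 17·(1,0) + (0,1)
…
step 7: (4109, 233)  from 3·(1305,74) + (194,11)
step 8: (71158, 4035)  from 17·(4109,233) + (1305,74)
…
step 14: (10724507, 608131)  from 1·(6159373,349266) + (4565134,258865)
step 15: (16883880, 957397)  from 1·(10724507,608131) + (6159373,349266)
fundamental: x₁=16883880, y₁=957397  (since 285065403854400 − 311·916609015609 = 1)

16883880 957397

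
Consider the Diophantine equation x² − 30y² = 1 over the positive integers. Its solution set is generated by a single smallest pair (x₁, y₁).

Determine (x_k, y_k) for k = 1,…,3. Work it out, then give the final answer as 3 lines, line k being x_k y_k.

11 2
241 44
5291 966

[5; 2,10] for √30; ℓ=2 ⇒ convergent index 1
k=0  a_k=5  p_k/q_k = 5/1
k=1  a_k=2  p_k/q_k = 11/2
(x₁, y₁) = (11, 2);  11² − 30·2² = 1 ✓
(x_2, y_2) = (11·11 + 30·2·2, 11·2 + 2·11) = (241, 44)
(x_3, y_3) = (11·241 + 30·2·44, 11·44 + 2·241) = (5291, 966)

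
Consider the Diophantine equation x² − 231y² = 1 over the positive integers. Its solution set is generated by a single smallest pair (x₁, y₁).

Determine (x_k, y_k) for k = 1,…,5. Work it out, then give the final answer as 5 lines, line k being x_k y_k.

√231 = [15; 5,30, …], period ℓ=2 (even) → k=1
i=0: a=15 ⇒ p=15, q=1
i=1: a=5 ⇒ p=76, q=5
fundamental: x₁=76, y₁=5  (since 5776 − 231·25 = 1)
(x_2, y_2) = (76·76 + 231·5·5, 76·5 + 5·76) = (11551, 760)
(x_3, y_3) = (76·11551 + 231·5·760, 76·760 + 5·11551) = (1755676, 115515)
(x_4, y_4) = (76·1755676 + 231·5·115515, 76·115515 + 5·1755676) = (266851201, 17557520)
(x_5, y_5) = (76·266851201 + 231·5·17557520, 76·17557520 + 5·266851201) = (40559626876, 2668627525)

76 5
11551 760
1755676 115515
266851201 17557520
40559626876 2668627525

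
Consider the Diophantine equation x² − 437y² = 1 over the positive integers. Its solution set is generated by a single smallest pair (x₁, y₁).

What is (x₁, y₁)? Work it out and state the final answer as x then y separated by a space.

4599 220

d=437: √d = [20; 1,9,2,9,1,40] (ℓ=6, even), read p_5/q_5
i=0: a=20 ⇒ p=20, q=1
i=1: a=1 ⇒ p=21, q=1
…
i=3: a=2 ⇒ p=439, q=21
i=4: a=9 ⇒ p=4160, q=199
i=5: a=1 ⇒ p=4599, q=220
→ (4599, 220).  Check: 4599²=21150801, 437·220²=21150800, difference 1.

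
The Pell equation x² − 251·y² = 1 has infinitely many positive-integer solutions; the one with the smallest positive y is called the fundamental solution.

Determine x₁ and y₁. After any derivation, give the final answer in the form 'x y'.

√251 = [15; 1,5,2,1,2,…,5,1,30, …], period ℓ=14 (even) → k=13
a_0=15:  p_0=15·1+0=15,  q_0=15·0+1=1
a_1=1:  p_1=1·15+1=16,  q_1=1·1+0=1
…
a_4=1:  p_4=1·206+95=301,  q_4=1·13+6=19
a_5=2:  p_5=2·301+206=808,  q_5=2·19+13=51
…
a_8=2:  p_8=2·29563+1917=61043,  q_8=2·1866+121=3853
a_9=2:  p_9=2·61043+29563=151649,  q_9=2·3853+1866=9572
a_10=1:  p_10=1·151649+61043=212692,  q_10=1·9572+3853=13425
a_11=2:  p_11=2·212692+151649=577033,  q_11=2·13425+9572=36422
a_12=5:  p_12=5·577033+212692=3097857,  q_12=5·36422+13425=195535
a_13=1:  p_13=1·3097857+577033=3674890,  q_13=1·195535+36422=231957
→ (3674890, 231957).  Check: 3674890²=13504816512100, 251·231957²=13504816512099, difference 1.

3674890 231957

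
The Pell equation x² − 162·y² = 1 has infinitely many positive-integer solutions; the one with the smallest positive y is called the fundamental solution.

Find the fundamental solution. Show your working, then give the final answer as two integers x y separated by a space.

19601 1540

d=162: √d = [12; 1,2,1,2,12,2,1,2,1,24] (ℓ=10, even), read p_9/q_9
i=0: a=12 ⇒ p=12, q=1
i=1: a=1 ⇒ p=13, q=1
…
i=3: a=1 ⇒ p=51, q=4
i=4: a=2 ⇒ p=140, q=11
…
i=6: a=2 ⇒ p=3602, q=283
i=7: a=1 ⇒ p=5333, q=419
i=8: a=2 ⇒ p=14268, q=1121
i=9: a=1 ⇒ p=19601, q=1540
fundamental: x₁=19601, y₁=1540  (since 384199201 − 162·2371600 = 1)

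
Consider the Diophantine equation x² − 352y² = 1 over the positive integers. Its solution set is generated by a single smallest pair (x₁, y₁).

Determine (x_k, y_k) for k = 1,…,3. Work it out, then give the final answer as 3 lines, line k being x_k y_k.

77617 4137
12048797377 642203058
1870383011943601 99691749501435

√352 = [18; 1,3,5,9,5,3,1,36, …], period ℓ=8 (even) → k=7
a_0=18:  p_0=18·1+0=18,  q_0=18·0+1=1
…
a_2=3:  p_2=3·19+18=75,  q_2=3·1+1=4
a_3=5:  p_3=5·75+19=394,  q_3=5·4+1=21
…
a_6=3:  p_6=3·18499+3621=59118,  q_6=3·986+193=3151
a_7=1:  p_7=1·59118+18499=77617,  q_7=1·3151+986=4137
(x₁, y₁) = (77617, 4137);  77617² − 352·4137² = 1 ✓
n=2: (77617,4137)∘(77617,4137) = (77617·77617+352·4137·4137, 77617·4137+4137·77617) = (12048797377,642203058)
n=3: (12048797377,642203058)∘(77617,4137) = (77617·12048797377+352·4137·642203058, 77617·642203058+4137·12048797377) = (1870383011943601,99691749501435)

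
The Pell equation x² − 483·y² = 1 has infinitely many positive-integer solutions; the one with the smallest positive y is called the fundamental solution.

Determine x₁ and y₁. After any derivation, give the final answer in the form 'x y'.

[21; 1,42] for √483; ℓ=2 ⇒ convergent index 1
k=0  a_k=21  p_k/q_k = 21/1
k=1  a_k=1  p_k/q_k = 22/1
→ (22, 1).  Check: 22²=484, 483·1²=483, difference 1.

22 1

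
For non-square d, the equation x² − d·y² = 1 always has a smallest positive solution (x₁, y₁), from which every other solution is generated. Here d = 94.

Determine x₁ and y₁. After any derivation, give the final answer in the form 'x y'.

[9; 1,2,3,1,1,…,2,1,18] for √94; ℓ=16 ⇒ convergent index 15
a_0=9:  p_0=9·1+0=9,  q_0=9·0+1=1
…
a_2=2:  p_2=2·10+9=29,  q_2=2·1+1=3
a_3=3:  p_3=3·29+10=97,  q_3=3·3+1=10
a_4=1:  p_4=1·97+29=126,  q_4=1·10+3=13
a_5=1:  p_5=1·126+97=223,  q_5=1·13+10=23
a_6=5:  p_6=5·223+126=1241,  q_6=5·23+13=128
a_7=1:  p_7=1·1241+223=1464,  q_7=1·128+23=151
a_8=8:  p_8=8·1464+1241=12953,  q_8=8·151+128=1336
a_9=1:  p_9=1·12953+1464=14417,  q_9=1·1336+151=1487
a_10=5:  p_10=5·14417+12953=85038,  q_10=5·1487+1336=8771
a_11=1:  p_11=1·85038+14417=99455,  q_11=1·8771+1487=10258
a_12=1:  p_12=1·99455+85038=184493,  q_12=1·10258+8771=19029
…
a_14=2:  p_14=2·652934+184493=1490361,  q_14=2·67345+19029=153719
a_15=1:  p_15=1·1490361+652934=2143295,  q_15=1·153719+67345=221064
→ (2143295, 221064).  Check: 2143295²=4593713457025, 94·221064²=4593713457024, difference 1.

2143295 221064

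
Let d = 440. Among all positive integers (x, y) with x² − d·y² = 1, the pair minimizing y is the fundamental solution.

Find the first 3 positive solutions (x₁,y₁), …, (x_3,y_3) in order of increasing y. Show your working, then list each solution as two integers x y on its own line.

d=440: √d = [20; 1,40] (ℓ=2, even), read p_1/q_1
step 0: (20, 1)  from 20·(1,0) + (0,1)
step 1: (21, 1)  from 1·(20,1) + (1,0)
(x₁, y₁) = (21, 1);  21² − 440·1² = 1 ✓
(x_2, y_2) = (21·21 + 440·1·1, 21·1 + 1·21) = (881, 42)
(x_3, y_3) = (21·881 + 440·1·42, 21·42 + 1·881) = (36981, 1763)

21 1
881 42
36981 1763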